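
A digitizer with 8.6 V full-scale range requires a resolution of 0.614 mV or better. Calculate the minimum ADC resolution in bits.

14 bits

Number of steps required ≥ 8.6 V / 0.614 mV = 14006.51.
Need 2^N ≥ 14006.51; 2^13 = 8192, 2^14 = 16384.
Minimum N = 14.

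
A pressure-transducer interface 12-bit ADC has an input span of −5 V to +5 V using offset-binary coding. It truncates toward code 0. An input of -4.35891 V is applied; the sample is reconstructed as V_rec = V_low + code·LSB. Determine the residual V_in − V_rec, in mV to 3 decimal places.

1.442 mV

LSB = 10/2^12 = 2.441 mV.
(-4.35891 − (−5))/0.00244141 = 262.5905; ⌊·⌋ gives code 262.
Code 262 maps back to (−5) + 262×0.00244141 V = -4.3603516 V.
Error = -4.35891 − (−4.3603516) = 0.00144156 V = 1.442 mV.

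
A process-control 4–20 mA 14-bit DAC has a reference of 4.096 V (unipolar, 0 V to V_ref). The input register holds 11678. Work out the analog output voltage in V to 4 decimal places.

2.9195 V

LSB = 4.096 V / 2^14 = 250.00 µV.
V_out = 0 + 11678 × 0.00025 V = 2.9195 V.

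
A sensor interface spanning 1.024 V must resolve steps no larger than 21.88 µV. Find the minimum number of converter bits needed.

Number of steps required ≥ 1.024 V / 21.88 µV = 46800.73.
Need 2^N ≥ 46800.73; 2^15 = 32768, 2^16 = 65536.
Minimum N = 16.

16 bits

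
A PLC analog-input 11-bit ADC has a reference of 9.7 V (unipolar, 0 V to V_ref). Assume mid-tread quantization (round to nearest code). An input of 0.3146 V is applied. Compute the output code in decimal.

code 66

Full-scale span = 9.7 V; LSB = 9.7/2^11 = 4.736 mV.
(0.3146 − 0) / 0.00473633 = 66.423 LSBs.
Round → code 66.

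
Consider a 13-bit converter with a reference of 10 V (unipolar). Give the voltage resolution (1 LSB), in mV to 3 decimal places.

1.221 mV

Full-scale span = 10 V.
LSB = 10 / 2^13 = 10 / 8192 = 0.0012207 V = 1.221 mV.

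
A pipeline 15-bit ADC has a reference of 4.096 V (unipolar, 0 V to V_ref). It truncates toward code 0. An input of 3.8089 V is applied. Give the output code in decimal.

With 32768 levels over 4.096 V, one step is 125.00 µV.
Input sits at 30471.200 steps above V_low.
⌊·⌋(30471.200) = 30471.

code 30471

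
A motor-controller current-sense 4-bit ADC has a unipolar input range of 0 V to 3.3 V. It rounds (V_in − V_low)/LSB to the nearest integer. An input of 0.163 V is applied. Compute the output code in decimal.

code 1

With 16 levels over 3.3 V, one step is 206.250 mV.
(V_in − V_low)/LSB = (0.163 − 0) / 0.20625 = 0.790.
Round → code 1.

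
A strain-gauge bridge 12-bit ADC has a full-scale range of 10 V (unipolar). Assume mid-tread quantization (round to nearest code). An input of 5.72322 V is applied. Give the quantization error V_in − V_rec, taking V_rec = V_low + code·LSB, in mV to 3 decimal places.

0.564 mV

One LSB is 10 V / 4096 = 2.441 mV.
(5.72322 − 0)/0.00244141 = 2344.2309; round gives code 2344.
Code 2344 maps back to 0 + 2344×0.00244141 V = 5.7226562 V.
Error = 5.72322 − 5.7226562 = 0.00056375 V = 0.564 mV.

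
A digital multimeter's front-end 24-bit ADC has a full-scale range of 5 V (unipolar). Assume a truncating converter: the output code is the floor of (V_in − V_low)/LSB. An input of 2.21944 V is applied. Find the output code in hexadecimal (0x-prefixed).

code 0x71A2A4 (decimal 7447204)

With 16777216 levels over 5 V, one step is 0.30 µV.
(V_in − V_low)/LSB = (2.21944 − 0) / 2.98023e-07 = 7447204.856.
⌊·⌋(7447204.856) = 7447204.
In hexadecimal (0x-prefixed): 0x71A2A4.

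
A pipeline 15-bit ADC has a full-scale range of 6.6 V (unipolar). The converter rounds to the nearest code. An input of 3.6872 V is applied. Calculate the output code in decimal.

code 18306

Full-scale span = 6.6 V; LSB = 6.6/2^15 = 201.42 µV.
(3.6872 − 0) / 0.000201416 = 18306.389 LSBs.
round(18306.389) = 18306.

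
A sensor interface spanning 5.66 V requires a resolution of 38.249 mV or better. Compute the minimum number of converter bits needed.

Number of steps required ≥ 5.66 V / 38.249 mV = 147.98.
Need 2^N ≥ 147.98; 2^7 = 128, 2^8 = 256.
Minimum N = 8.

8 bits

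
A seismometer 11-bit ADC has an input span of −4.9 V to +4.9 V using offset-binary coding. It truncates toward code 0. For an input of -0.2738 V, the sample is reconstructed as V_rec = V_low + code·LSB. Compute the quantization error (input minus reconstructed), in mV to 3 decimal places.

3.739 mV

Step size: 9.8 V ÷ 2^11 = 4.785 mV.
Scaled input = 966.7814 LSBs, so code = 966.
Code 966 maps back to (−4.9) + 966×0.00478516 V = -0.27753906 V.
Difference: 0.00373906 V → 3.739 mV.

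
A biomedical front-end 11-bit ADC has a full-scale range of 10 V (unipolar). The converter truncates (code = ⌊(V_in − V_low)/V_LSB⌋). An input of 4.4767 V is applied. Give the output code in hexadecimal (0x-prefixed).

code 0x394 (decimal 916)

Full-scale span = 10 V; LSB = 10/2^11 = 4.883 mV.
Input sits at 916.828 steps above V_low.
⌊·⌋(916.828) = 916.
In hexadecimal (0x-prefixed): 0x394.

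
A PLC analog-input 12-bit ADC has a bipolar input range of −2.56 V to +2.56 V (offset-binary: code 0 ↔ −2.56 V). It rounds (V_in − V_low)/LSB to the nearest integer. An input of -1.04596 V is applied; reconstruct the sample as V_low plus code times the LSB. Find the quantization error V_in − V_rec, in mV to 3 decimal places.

Step size: 5.12 V ÷ 2^12 = 1.250 mV.
(-1.04596 − (−2.56))/0.00125 = 1211.2320; round gives code 1211.
V_rec = (−2.56) + 1211·0.00125 = -1.04625 V.
Error = -1.04596 − (−1.04625) = 0.00029 V = 0.290 mV.

0.290 mV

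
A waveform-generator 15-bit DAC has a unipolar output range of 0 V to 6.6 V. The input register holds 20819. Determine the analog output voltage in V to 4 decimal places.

4.1933 V

LSB = 6.6 V / 2^15 = 201.42 µV.
V_out = 0 + 20819 × 0.000201416 V = 4.19328 V.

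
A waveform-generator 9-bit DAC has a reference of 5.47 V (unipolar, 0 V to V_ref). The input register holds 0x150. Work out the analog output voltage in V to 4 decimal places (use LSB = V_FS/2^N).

LSB = 5.47 V / 2^9 = 10.684 mV.
Code 0x150 = 336 decimal.
V_out = 0 + 336 × 0.0106836 V = 3.58969 V.

3.5897 V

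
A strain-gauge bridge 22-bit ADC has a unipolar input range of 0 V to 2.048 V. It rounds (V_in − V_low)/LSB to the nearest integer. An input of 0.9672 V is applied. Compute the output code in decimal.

LSB = 2.048 V / 4194304 = 0.49 µV.
Input sits at 1980825.600 steps above V_low.
Round → code 1980826.

code 1980826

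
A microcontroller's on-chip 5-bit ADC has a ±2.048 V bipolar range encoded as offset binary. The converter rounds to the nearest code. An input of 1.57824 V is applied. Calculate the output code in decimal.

code 28

Full-scale span = 4.096 V; LSB = 4.096/2^5 = 128.000 mV.
Input sits at 28.330 steps above V_low.
round(28.330) = 28.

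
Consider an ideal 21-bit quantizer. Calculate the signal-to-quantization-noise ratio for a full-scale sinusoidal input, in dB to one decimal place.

128.2 dB

SNR ≈ 6.02·N + 1.76 dB = 6.02·21 + 1.76 = 128.18 dB.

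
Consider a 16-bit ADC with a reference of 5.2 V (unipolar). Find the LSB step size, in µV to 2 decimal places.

79.35 µV

Full-scale span = 5.2 V.
LSB = 5.2 / 2^16 = 5.2 / 65536 = 7.93457e-05 V = 79.35 µV.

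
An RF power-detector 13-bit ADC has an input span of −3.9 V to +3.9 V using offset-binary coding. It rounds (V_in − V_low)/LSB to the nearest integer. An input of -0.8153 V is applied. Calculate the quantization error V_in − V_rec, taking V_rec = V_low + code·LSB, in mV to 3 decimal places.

Step size: 7.8 V ÷ 2^13 = 0.952 mV.
Scaled input = 3239.7259 LSBs, so code = 3240.
V_rec = (−3.9) + 3240·0.000952148 = -0.81503906 V.
Difference: -0.000260937 V → -0.261 mV.

-0.261 mV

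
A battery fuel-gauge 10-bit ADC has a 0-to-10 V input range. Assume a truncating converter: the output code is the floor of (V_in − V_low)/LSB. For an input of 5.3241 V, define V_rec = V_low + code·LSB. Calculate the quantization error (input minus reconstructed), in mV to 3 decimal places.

1.834 mV

LSB = 10/2^10 = 9.766 mV.
(5.3241 − 0)/0.00976562 = 545.1878; ⌊·⌋ gives code 545.
V_rec = 0 + 545·0.00976562 = 5.3222656 V.
V_in − V_rec = 0.00183438 V = 1.834 mV.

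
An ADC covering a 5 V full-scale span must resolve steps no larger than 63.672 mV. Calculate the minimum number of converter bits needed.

7 bits

Number of steps required ≥ 5 V / 63.672 mV = 78.53.
Need 2^N ≥ 78.53; 2^6 = 64, 2^7 = 128.
Minimum N = 7.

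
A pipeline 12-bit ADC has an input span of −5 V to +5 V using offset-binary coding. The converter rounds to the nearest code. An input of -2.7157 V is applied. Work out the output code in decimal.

Full-scale span = 10 V; LSB = 10/2^12 = 2.441 mV.
(V_in − V_low)/LSB = (-2.7157 − (−5)) / 0.00244141 = 935.649.
Round → code 936.

code 936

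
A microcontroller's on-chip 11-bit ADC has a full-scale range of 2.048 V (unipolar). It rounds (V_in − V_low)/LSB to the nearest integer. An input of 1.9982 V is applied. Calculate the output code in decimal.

code 1998

LSB = 2.048 V / 2048 = 1.000 mV.
(V_in − V_low)/LSB = (1.9982 − 0) / 0.001 = 1998.200.
So the output code is 1998.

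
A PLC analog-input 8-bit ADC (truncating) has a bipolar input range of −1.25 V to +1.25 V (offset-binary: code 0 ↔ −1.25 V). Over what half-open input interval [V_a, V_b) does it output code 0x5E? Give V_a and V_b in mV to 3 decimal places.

LSB = 2.5/2^8 = 9.766 mV.
Code 0x5E = 94 decimal.
V_a = V_low + 94·LSB = -0.332031 V; V_b = V_low + 95·LSB = -0.322266 V.

[-332.031 mV, -322.266 mV)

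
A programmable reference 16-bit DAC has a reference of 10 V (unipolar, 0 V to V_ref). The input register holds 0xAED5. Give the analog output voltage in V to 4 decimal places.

6.8294 V

LSB = 10 V / 2^16 = 152.59 µV.
Code 0xAED5 = 44757 decimal.
V_out = 0 + 44757 × 0.000152588 V = 6.82938 V.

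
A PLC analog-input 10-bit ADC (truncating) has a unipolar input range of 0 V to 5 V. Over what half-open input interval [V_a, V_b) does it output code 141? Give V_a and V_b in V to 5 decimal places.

LSB = 5/2^10 = 4.883 mV.
V_a = V_low + 141·LSB = 0.688477 V; V_b = V_low + 142·LSB = 0.693359 V.

[0.68848 V, 0.69336 V)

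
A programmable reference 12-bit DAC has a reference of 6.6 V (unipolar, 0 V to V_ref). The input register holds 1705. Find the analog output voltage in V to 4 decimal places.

LSB = 6.6 V / 2^12 = 1.611 mV.
V_out = 0 + 1705 × 0.00161133 V = 2.74731 V.

2.7473 V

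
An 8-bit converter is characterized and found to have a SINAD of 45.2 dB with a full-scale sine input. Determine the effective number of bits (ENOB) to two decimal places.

ENOB = (SINAD − 1.76) / 6.02 = (45.2 − 1.76)/6.02 = 7.216.

7.22 bits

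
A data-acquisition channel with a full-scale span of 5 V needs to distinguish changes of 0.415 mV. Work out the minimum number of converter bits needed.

14 bits

Number of steps required ≥ 5 V / 0.415 mV = 12048.19.
Need 2^N ≥ 12048.19; 2^13 = 8192, 2^14 = 16384.
Minimum N = 14.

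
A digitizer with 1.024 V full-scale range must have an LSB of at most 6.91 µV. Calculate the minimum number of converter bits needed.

18 bits

Number of steps required ≥ 1.024 V / 6.91 µV = 148191.03.
Need 2^N ≥ 148191.03; 2^17 = 131072, 2^18 = 262144.
Minimum N = 18.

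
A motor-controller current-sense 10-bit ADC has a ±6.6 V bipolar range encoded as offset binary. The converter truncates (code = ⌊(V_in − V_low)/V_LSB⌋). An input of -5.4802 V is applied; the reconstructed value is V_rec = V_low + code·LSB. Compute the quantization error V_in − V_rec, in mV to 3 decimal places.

11.206 mV

One LSB is 13.2 V / 1024 = 12.891 mV.
Scaled input = 86.8693 LSBs, so code = 86.
Reconstructed: -5.4914062 V.
Difference: 0.0112062 V → 11.206 mV.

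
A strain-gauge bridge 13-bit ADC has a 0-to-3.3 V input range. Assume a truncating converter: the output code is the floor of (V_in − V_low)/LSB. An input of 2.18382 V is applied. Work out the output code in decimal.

code 5421

LSB = 3.3 V / 8192 = 402.83 µV.
(2.18382 − 0) / 0.000402832 = 5421.168 LSBs.
Floor → code 5421.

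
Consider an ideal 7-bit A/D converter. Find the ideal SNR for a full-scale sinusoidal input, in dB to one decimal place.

SNR ≈ 6.02·N + 1.76 dB = 6.02·7 + 1.76 = 43.90 dB.

43.9 dB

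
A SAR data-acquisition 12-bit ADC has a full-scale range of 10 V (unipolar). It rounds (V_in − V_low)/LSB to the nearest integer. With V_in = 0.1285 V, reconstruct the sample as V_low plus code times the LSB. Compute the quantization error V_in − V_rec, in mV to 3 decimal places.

LSB = 10/2^12 = 2.441 mV.
Scaled input = 52.6336 LSBs, so code = 53.
Code 53 maps back to 0 + 53×0.00244141 V = 0.12939453 V.
Difference: -0.000894531 V → -0.895 mV.

-0.895 mV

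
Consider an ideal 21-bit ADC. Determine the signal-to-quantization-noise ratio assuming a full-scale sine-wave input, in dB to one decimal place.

SNR ≈ 6.02·N + 1.76 dB = 6.02·21 + 1.76 = 128.18 dB.

128.2 dB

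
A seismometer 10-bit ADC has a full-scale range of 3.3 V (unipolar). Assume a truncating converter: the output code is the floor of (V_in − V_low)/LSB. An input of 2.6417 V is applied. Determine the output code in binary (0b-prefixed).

Full-scale span = 3.3 V; LSB = 3.3/2^10 = 3.223 mV.
(2.6417 − 0) / 0.00322266 = 819.728 LSBs.
So the output code is 819.
In binary (0b-prefixed): 0b1100110011.

code 0b1100110011 (decimal 819)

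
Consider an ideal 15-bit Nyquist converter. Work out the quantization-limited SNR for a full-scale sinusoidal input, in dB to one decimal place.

92.1 dB

SNR ≈ 6.02·N + 1.76 dB = 6.02·15 + 1.76 = 92.06 dB.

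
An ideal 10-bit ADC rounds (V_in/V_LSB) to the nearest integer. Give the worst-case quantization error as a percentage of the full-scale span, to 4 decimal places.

0.0488 %

Rounding → worst-case error = ½ LSB = V_FS/2^11, so 100/2048 = 0.0488281 % of full scale.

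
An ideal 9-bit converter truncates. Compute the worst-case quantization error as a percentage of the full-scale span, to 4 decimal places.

Truncating → worst-case error = 1 LSB = V_FS/2^9, so 100/512 = 0.195312 % of full scale.

0.1953 %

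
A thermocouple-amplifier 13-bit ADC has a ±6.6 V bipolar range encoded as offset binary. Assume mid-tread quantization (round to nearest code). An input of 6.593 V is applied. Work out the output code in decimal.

code 8188

With 8192 levels over 13.2 V, one step is 1.611 mV.
(6.593 − (−6.6)) / 0.00161133 = 8187.656 LSBs.
So the output code is 8188.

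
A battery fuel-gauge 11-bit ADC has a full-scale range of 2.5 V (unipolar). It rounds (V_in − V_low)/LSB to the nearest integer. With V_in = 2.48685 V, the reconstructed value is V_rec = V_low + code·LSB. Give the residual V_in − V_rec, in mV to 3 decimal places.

LSB = 2.5/2^11 = 1.221 mV.
(2.48685 − 0)/0.0012207 = 2037.2275; round gives code 2037.
V_rec = 0 + 2037·0.0012207 = 2.4865723 V.
V_in − V_rec = 0.000277734 V = 0.278 mV.

0.278 mV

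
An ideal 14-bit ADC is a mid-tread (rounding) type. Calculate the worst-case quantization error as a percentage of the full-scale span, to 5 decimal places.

Rounding → worst-case error = ½ LSB = V_FS/2^15, so 100/32768 = 0.00305176 % of full scale.

0.00305 %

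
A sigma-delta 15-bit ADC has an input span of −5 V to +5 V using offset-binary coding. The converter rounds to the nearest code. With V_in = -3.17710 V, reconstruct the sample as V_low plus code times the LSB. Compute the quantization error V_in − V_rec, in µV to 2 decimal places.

85.06 µV

LSB = 10/2^15 = 305.18 µV.
(-3.17710 − (−5))/0.000305176 = 5973.2787; round gives code 5973.
V_rec = (−5) + 5973·0.000305176 = -3.1771851 V.
Difference: 8.50586e-05 V → 85.06 µV.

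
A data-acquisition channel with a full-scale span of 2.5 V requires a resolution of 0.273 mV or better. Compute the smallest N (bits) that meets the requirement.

14 bits

Number of steps required ≥ 2.5 V / 0.273 mV = 9157.51.
Need 2^N ≥ 9157.51; 2^13 = 8192, 2^14 = 16384.
Minimum N = 14.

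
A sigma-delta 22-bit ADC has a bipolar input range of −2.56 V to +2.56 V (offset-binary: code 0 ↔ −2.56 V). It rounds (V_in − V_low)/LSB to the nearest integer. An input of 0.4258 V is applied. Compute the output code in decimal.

code 2445967

LSB = 5.12 V / 4194304 = 1.22 µV.
(V_in − V_low)/LSB = (0.4258 − (−2.56)) / 1.2207e-06 = 2445967.360.
Round → code 2445967.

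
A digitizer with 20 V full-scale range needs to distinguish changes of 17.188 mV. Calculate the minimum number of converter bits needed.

Number of steps required ≥ 20 V / 17.188 mV = 1163.60.
Need 2^N ≥ 1163.60; 2^10 = 1024, 2^11 = 2048.
Minimum N = 11.

11 bits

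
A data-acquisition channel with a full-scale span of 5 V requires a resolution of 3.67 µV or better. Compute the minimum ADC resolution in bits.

21 bits

Number of steps required ≥ 5 V / 3.67 µV = 1362397.82.
Need 2^N ≥ 1362397.82; 2^20 = 1048576, 2^21 = 2097152.
Minimum N = 21.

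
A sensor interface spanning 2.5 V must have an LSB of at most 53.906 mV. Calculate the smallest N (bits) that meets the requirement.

6 bits

Number of steps required ≥ 2.5 V / 53.906 mV = 46.38.
Need 2^N ≥ 46.38; 2^5 = 32, 2^6 = 64.
Minimum N = 6.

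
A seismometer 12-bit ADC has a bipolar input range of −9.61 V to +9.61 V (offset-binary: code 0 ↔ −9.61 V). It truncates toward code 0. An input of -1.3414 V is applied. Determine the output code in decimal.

code 1762

LSB = 19.22 V / 4096 = 4.692 mV.
(-1.3414 − (−9.61)) / 0.00469238 = 1762.132 LSBs.
So the output code is 1762.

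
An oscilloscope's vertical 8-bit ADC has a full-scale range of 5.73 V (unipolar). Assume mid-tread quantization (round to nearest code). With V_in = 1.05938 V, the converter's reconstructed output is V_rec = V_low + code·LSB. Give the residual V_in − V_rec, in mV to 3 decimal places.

Step size: 5.73 V ÷ 2^8 = 22.383 mV.
(V_in − V_low)/LSB = (1.05938 − 0)/0.0223828 = 47.3301 → code 47 (round).
V_rec = 0 + 47·0.0223828 = 1.0519922 V.
V_in − V_rec = 0.00738781 V = 7.388 mV.

7.388 mV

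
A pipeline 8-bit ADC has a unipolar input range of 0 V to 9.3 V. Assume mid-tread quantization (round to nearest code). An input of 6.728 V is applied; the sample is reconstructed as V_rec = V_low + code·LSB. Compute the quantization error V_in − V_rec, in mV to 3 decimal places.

7.297 mV

One LSB is 9.3 V / 256 = 36.328 mV.
(V_in − V_low)/LSB = (6.728 − 0)/0.0363281 = 185.2009 → code 185 (round).
Code 185 maps back to 0 + 185×0.0363281 V = 6.7207031 V.
Difference: 0.00729688 V → 7.297 mV.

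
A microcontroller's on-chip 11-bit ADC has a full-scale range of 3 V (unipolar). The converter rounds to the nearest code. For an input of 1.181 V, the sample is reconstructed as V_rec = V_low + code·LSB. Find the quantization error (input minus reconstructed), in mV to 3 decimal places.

0.336 mV

Step size: 3 V ÷ 2^11 = 1.465 mV.
(1.181 − 0)/0.00146484 = 806.2293; round gives code 806.
Reconstructed: 1.1806641 V.
Error = 1.181 − 1.1806641 = 0.000335937 V = 0.336 mV.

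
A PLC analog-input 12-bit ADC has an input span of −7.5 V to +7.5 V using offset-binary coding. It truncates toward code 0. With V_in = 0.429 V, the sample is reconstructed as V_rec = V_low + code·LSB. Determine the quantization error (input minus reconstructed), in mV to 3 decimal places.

One LSB is 15 V / 4096 = 3.662 mV.
(V_in − V_low)/LSB = (0.429 − (−7.5))/0.00366211 = 2165.1456 → code 2165 (floor).
Reconstructed: 0.4284668 V.
Error = 0.429 − 0.4284668 = 0.000533203 V = 0.533 mV.

0.533 mV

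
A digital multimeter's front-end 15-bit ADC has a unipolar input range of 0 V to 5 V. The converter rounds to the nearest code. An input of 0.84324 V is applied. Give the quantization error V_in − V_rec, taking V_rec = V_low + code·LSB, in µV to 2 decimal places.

39.32 µV

LSB = 5/2^15 = 152.59 µV.
(V_in − V_low)/LSB = (0.84324 − 0)/0.000152588 = 5526.2577 → code 5526 (round).
Code 5526 maps back to 0 + 5526×0.000152588 V = 0.84320068 V.
Difference: 3.93164e-05 V → 39.32 µV.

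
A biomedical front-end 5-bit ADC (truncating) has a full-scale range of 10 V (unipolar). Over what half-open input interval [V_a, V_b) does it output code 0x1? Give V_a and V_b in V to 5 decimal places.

LSB = 10/2^5 = 312.500 mV.
Code 0x1 = 1 decimal.
V_a = V_low + 1·LSB = 0.3125 V; V_b = V_low + 2·LSB = 0.625 V.

[0.31250 V, 0.62500 V)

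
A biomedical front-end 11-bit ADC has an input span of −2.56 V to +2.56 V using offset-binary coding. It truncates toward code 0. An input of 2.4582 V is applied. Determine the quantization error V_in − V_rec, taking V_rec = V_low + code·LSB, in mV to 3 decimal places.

0.700 mV

Step size: 5.12 V ÷ 2^11 = 2.500 mV.
Scaled input = 2007.2800 LSBs, so code = 2007.
V_rec = (−2.56) + 2007·0.0025 = 2.4575 V.
Difference: 0.0007 V → 0.700 mV.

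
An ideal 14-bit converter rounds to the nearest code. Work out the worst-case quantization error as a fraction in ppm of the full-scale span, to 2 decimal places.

30.52 ppm

Rounding → worst-case error = ½ LSB = V_FS/2^15, so 1e+06/32768 = 30.5176 ppm of full scale.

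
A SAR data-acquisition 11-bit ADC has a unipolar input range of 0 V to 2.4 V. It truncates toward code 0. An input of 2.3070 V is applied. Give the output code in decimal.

Full-scale span = 2.4 V; LSB = 2.4/2^11 = 1.172 mV.
(V_in − V_low)/LSB = (2.3070 − 0) / 0.00117187 = 1968.640.
Floor → code 1968.

code 1968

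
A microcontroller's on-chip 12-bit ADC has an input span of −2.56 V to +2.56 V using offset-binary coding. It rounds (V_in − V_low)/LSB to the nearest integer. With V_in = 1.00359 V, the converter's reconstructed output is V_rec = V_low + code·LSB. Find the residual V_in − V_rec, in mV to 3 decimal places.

One LSB is 5.12 V / 4096 = 1.250 mV.
(1.00359 − (−2.56))/0.00125 = 2850.8720; round gives code 2851.
Reconstructed: 1.00375 V.
Difference: -0.00016 V → -0.160 mV.

-0.160 mV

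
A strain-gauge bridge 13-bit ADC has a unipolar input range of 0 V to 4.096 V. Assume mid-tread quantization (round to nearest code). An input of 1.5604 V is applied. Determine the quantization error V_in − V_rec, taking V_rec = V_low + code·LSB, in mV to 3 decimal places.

One LSB is 4.096 V / 8192 = 0.500 mV.
Scaled input = 3120.8000 LSBs, so code = 3121.
V_rec = 0 + 3121·0.0005 = 1.5605 V.
Difference: -0.0001 V → -0.100 mV.

-0.100 mV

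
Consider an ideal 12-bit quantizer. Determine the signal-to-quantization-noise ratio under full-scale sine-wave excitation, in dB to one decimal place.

74.0 dB

SNR ≈ 6.02·N + 1.76 dB = 6.02·12 + 1.76 = 74.00 dB.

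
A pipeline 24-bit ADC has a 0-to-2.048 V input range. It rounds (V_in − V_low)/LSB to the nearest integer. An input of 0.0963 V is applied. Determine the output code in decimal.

code 788890

LSB = 2.048 V / 16777216 = 0.12 µV.
(0.0963 − 0) / 1.2207e-07 = 788889.600 LSBs.
So the output code is 788890.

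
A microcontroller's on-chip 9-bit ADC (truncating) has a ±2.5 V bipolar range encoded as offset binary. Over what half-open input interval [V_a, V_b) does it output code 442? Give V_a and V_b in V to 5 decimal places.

LSB = 5/2^9 = 9.766 mV.
V_a = V_low + 442·LSB = 1.81641 V; V_b = V_low + 443·LSB = 1.82617 V.

[1.81641 V, 1.82617 V)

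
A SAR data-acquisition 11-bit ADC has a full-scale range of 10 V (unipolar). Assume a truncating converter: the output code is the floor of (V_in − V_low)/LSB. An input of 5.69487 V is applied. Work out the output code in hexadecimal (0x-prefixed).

code 0x48E (decimal 1166)

LSB = 10 V / 2048 = 4.883 mV.
Input sits at 1166.309 steps above V_low.
So the output code is 1166.
In hexadecimal (0x-prefixed): 0x48E.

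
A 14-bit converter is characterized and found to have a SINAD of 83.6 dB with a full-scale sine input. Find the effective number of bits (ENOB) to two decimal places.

13.59 bits

ENOB = (SINAD − 1.76) / 6.02 = (83.6 − 1.76)/6.02 = 13.595.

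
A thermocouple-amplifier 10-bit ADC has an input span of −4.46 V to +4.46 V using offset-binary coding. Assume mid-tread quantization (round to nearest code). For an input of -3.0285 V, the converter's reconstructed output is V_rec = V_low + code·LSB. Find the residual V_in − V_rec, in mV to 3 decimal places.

One LSB is 8.92 V / 1024 = 8.711 mV.
Scaled input = 164.3336 LSBs, so code = 164.
Reconstructed: -3.0314062 V.
Error = -3.0285 − (−3.0314062) = 0.00290625 V = 2.906 mV.

2.906 mV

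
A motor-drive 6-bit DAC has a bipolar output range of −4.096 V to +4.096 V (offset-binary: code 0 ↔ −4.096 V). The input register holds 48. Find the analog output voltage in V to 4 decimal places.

2.0480 V

LSB = 8.192 V / 2^6 = 128.000 mV.
V_out = (−4.096) + 48 × 0.128 V = 2.048 V.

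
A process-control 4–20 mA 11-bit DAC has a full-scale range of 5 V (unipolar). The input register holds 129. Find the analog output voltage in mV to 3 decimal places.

LSB = 5 V / 2^11 = 2.441 mV.
V_out = 0 + 129 × 0.00244141 V = 0.314941 V.
= 314.941 mV.

314.941 mV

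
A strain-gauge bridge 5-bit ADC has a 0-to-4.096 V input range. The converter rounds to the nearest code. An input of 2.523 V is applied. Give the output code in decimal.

code 20

Full-scale span = 4.096 V; LSB = 4.096/2^5 = 128.000 mV.
(V_in − V_low)/LSB = (2.523 − 0) / 0.128 = 19.711.
round(19.711) = 20.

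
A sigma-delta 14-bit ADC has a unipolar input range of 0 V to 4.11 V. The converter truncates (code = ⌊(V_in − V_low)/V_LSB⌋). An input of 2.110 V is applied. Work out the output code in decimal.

Full-scale span = 4.11 V; LSB = 4.11/2^14 = 250.85 µV.
(V_in − V_low)/LSB = (2.110 − 0) / 0.000250854 = 8411.251.
So the output code is 8411.

code 8411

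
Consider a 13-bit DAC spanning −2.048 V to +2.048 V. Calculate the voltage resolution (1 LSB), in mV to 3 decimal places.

0.500 mV

Full-scale span = 4.096 V.
LSB = 4.096 / 2^13 = 4.096 / 8192 = 0.0005 V = 0.500 mV.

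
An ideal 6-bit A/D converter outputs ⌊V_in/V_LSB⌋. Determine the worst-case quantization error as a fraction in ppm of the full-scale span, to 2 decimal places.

Truncating → worst-case error = 1 LSB = V_FS/2^6, so 1e+06/64 = 15625 ppm of full scale.

15625.00 ppm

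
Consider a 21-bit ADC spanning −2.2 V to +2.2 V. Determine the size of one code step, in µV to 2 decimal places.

2.10 µV

Full-scale span = 4.4 V.
LSB = 4.4 / 2^21 = 4.4 / 2097152 = 2.09808e-06 V = 2.10 µV.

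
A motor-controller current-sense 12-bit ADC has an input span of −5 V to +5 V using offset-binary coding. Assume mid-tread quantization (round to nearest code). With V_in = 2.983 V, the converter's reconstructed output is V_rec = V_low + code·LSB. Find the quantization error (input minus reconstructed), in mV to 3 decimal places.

Step size: 10 V ÷ 2^12 = 2.441 mV.
Scaled input = 3269.8368 LSBs, so code = 3270.
Reconstructed: 2.9833984 V.
Difference: -0.000398437 V → -0.398 mV.

-0.398 mV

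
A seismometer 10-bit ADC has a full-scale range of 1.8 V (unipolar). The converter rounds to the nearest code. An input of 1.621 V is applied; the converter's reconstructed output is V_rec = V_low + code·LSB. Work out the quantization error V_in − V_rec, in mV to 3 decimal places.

0.297 mV

One LSB is 1.8 V / 1024 = 1.758 mV.
(V_in − V_low)/LSB = (1.621 − 0)/0.00175781 = 922.1689 → code 922 (round).
V_rec = 0 + 922·0.00175781 = 1.6207031 V.
Difference: 0.000296875 V → 0.297 mV.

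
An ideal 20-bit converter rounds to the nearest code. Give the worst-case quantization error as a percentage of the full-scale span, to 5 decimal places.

Rounding → worst-case error = ½ LSB = V_FS/2^21, so 100/2097152 = 4.76837e-05 % of full scale.

0.00005 %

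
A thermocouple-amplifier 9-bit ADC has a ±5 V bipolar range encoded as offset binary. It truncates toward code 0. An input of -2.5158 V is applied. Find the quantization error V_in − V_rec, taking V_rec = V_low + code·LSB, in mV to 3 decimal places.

3.731 mV

LSB = 10/2^9 = 19.531 mV.
(-2.5158 − (−5))/0.0195312 = 127.1910; ⌊·⌋ gives code 127.
Code 127 maps back to (−5) + 127×0.0195312 V = -2.5195312 V.
Difference: 0.00373125 V → 3.731 mV.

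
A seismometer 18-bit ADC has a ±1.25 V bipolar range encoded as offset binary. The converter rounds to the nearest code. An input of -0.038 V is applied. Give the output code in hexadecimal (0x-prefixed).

code 0x1F06F (decimal 127087)

Full-scale span = 2.5 V; LSB = 2.5/2^18 = 9.54 µV.
Input sits at 127087.411 steps above V_low.
round(127087.411) = 127087.
In hexadecimal (0x-prefixed): 0x1F06F.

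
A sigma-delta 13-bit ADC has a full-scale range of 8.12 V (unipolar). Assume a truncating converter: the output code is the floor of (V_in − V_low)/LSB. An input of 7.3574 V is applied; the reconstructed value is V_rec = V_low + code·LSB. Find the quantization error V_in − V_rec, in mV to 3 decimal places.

One LSB is 8.12 V / 8192 = 0.991 mV.
Scaled input = 7422.6380 LSBs, so code = 7422.
V_rec = 0 + 7422·0.000991211 = 7.3567676 V.
Difference: 0.000632422 V → 0.632 mV.

0.632 mV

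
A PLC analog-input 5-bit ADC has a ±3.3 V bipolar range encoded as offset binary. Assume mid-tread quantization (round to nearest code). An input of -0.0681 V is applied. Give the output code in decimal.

code 16

Full-scale span = 6.6 V; LSB = 6.6/2^5 = 206.250 mV.
(V_in − V_low)/LSB = (-0.0681 − (−3.3)) / 0.20625 = 15.670.
So the output code is 16.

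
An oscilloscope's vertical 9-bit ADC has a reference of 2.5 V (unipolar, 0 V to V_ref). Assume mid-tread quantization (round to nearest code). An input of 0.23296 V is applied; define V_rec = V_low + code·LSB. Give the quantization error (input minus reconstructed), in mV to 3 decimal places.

-1.415 mV

Step size: 2.5 V ÷ 2^9 = 4.883 mV.
Scaled input = 47.7102 LSBs, so code = 48.
V_rec = 0 + 48·0.00488281 = 0.234375 V.
Error = 0.23296 − 0.234375 = -0.001415 V = -1.415 mV.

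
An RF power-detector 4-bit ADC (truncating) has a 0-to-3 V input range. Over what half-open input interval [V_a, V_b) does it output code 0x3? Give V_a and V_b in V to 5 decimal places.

LSB = 3/2^4 = 187.500 mV.
Code 0x3 = 3 decimal.
V_a = V_low + 3·LSB = 0.5625 V; V_b = V_low + 4·LSB = 0.75 V.

[0.56250 V, 0.75000 V)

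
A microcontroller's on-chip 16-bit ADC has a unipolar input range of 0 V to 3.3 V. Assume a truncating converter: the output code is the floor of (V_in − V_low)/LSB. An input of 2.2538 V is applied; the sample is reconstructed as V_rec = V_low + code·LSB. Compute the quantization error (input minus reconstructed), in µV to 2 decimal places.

LSB = 3.3/2^16 = 50.35 µV.
(V_in − V_low)/LSB = (2.2538 − 0)/5.0354e-05 = 44759.1021 → code 44759 (floor).
Reconstructed: 2.2537949 V.
Error = 2.2538 − 2.2537949 = 5.13916e-06 V = 5.14 µV.

5.14 µV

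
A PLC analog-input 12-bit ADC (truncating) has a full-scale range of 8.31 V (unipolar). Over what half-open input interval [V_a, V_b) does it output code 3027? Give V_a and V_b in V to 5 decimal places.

[6.14120 V, 6.14323 V)

LSB = 8.31/2^12 = 2.029 mV.
V_a = V_low + 3027·LSB = 6.1412 V; V_b = V_low + 3028·LSB = 6.14323 V.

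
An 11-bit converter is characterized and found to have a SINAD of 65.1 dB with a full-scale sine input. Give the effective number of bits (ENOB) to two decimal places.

10.52 bits

ENOB = (SINAD − 1.76) / 6.02 = (65.1 − 1.76)/6.02 = 10.522.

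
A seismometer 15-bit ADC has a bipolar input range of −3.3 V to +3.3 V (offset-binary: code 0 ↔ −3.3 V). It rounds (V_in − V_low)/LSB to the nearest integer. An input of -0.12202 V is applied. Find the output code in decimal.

LSB = 6.6 V / 32768 = 201.42 µV.
(-0.12202 − (−3.3)) / 0.000201416 = 15778.189 LSBs.
round(15778.189) = 15778.

code 15778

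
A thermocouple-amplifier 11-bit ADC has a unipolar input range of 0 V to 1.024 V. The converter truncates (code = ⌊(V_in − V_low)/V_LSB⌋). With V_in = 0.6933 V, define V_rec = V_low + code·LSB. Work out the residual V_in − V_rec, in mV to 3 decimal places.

One LSB is 1.024 V / 2048 = 0.500 mV.
Scaled input = 1386.6000 LSBs, so code = 1386.
Code 1386 maps back to 0 + 1386×0.0005 V = 0.693 V.
Difference: 0.0003 V → 0.300 mV.

0.300 mV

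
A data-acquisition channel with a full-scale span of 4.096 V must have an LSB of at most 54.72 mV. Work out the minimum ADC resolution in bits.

Number of steps required ≥ 4.096 V / 54.72 mV = 74.85.
Need 2^N ≥ 74.85; 2^6 = 64, 2^7 = 128.
Minimum N = 7.

7 bits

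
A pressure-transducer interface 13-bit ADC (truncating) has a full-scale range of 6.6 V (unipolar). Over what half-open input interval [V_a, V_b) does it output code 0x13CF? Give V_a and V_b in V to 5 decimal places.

LSB = 6.6/2^13 = 0.806 mV.
Code 0x13CF = 5071 decimal.
V_a = V_low + 5071·LSB = 4.08552 V; V_b = V_low + 5072·LSB = 4.08633 V.

[4.08552 V, 4.08633 V)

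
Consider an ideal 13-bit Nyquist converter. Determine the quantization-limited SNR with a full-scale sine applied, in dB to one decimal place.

SNR ≈ 6.02·N + 1.76 dB = 6.02·13 + 1.76 = 80.02 dB.

80.0 dB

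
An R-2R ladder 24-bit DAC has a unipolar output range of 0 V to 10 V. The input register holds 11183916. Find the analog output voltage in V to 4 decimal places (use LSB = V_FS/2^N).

6.6661 V

LSB = 10 V / 2^24 = 0.60 µV.
V_out = 0 + 11183916 × 5.96046e-07 V = 6.66613 V.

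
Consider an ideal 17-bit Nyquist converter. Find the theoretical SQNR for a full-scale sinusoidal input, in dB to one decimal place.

SNR ≈ 6.02·N + 1.76 dB = 6.02·17 + 1.76 = 104.10 dB.

104.1 dB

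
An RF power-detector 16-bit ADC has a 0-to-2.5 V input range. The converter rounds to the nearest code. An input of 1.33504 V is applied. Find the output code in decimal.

code 34997

LSB = 2.5 V / 65536 = 38.15 µV.
Input sits at 34997.273 steps above V_low.
Round → code 34997.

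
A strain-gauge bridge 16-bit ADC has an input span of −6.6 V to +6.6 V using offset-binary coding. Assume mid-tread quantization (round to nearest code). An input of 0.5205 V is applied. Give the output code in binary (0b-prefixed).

Full-scale span = 13.2 V; LSB = 13.2/2^16 = 201.42 µV.
Input sits at 35352.204 steps above V_low.
Round → code 35352.
In binary (0b-prefixed): 0b1000101000011000.

code 0b1000101000011000 (decimal 35352)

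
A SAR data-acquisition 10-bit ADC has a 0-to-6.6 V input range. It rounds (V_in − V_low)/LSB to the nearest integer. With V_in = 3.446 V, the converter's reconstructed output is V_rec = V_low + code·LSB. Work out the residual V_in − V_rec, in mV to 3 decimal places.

-2.242 mV

Step size: 6.6 V ÷ 2^10 = 6.445 mV.
(3.446 − 0)/0.00644531 = 534.6521; round gives code 535.
V_rec = 0 + 535·0.00644531 = 3.4482422 V.
V_in − V_rec = -0.00224219 V = -2.242 mV.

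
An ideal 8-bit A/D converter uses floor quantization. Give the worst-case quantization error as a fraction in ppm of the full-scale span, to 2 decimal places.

3906.25 ppm

Truncating → worst-case error = 1 LSB = V_FS/2^8, so 1e+06/256 = 3906.25 ppm of full scale.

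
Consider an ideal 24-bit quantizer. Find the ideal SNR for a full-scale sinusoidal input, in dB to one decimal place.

146.2 dB

SNR ≈ 6.02·N + 1.76 dB = 6.02·24 + 1.76 = 146.24 dB.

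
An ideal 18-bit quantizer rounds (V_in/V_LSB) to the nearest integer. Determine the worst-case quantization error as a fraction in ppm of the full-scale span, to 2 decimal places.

Rounding → worst-case error = ½ LSB = V_FS/2^19, so 1e+06/524288 = 1.90735 ppm of full scale.

1.91 ppm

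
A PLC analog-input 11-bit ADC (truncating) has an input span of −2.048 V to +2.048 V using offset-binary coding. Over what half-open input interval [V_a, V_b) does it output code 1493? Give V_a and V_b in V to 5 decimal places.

[0.93800 V, 0.94000 V)

LSB = 4.096/2^11 = 2.000 mV.
V_a = V_low + 1493·LSB = 0.938 V; V_b = V_low + 1494·LSB = 0.94 V.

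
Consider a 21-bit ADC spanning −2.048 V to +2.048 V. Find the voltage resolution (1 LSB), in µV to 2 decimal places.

Full-scale span = 4.096 V.
LSB = 4.096 / 2^21 = 4.096 / 2097152 = 1.95313e-06 V = 1.95 µV.

1.95 µV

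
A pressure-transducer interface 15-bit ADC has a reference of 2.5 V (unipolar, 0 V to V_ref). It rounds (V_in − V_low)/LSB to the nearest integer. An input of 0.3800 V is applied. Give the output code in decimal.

Full-scale span = 2.5 V; LSB = 2.5/2^15 = 76.29 µV.
(V_in − V_low)/LSB = (0.3800 − 0) / 7.62939e-05 = 4980.736.
round(4980.736) = 4981.

code 4981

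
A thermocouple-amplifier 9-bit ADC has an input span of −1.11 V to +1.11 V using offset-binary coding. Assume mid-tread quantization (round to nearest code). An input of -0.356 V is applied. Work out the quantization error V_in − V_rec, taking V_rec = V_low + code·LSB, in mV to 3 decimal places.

-0.453 mV

Step size: 2.22 V ÷ 2^9 = 4.336 mV.
(V_in − V_low)/LSB = (-0.356 − (−1.11))/0.00433594 = 173.8955 → code 174 (round).
Code 174 maps back to (−1.11) + 174×0.00433594 V = -0.35554687 V.
V_in − V_rec = -0.000453125 V = -0.453 mV.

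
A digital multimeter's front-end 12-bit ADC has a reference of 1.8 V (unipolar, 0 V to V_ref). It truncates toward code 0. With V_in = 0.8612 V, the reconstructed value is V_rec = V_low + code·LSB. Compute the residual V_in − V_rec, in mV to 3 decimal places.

Step size: 1.8 V ÷ 2^12 = 439.45 µV.
(V_in − V_low)/LSB = (0.8612 − 0)/0.000439453 = 1959.7084 → code 1959 (floor).
Reconstructed: 0.86088867 V.
V_in − V_rec = 0.000311328 V = 0.311 mV.

0.311 mV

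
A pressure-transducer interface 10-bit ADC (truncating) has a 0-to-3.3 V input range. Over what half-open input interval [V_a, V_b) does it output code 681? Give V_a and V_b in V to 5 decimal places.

LSB = 3.3/2^10 = 3.223 mV.
V_a = V_low + 681·LSB = 2.19463 V; V_b = V_low + 682·LSB = 2.19785 V.

[2.19463 V, 2.19785 V)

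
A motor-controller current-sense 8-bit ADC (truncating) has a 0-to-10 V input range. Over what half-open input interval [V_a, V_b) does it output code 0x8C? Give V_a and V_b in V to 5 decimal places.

[5.46875 V, 5.50781 V)

LSB = 10/2^8 = 39.062 mV.
Code 0x8C = 140 decimal.
V_a = V_low + 140·LSB = 5.46875 V; V_b = V_low + 141·LSB = 5.50781 V.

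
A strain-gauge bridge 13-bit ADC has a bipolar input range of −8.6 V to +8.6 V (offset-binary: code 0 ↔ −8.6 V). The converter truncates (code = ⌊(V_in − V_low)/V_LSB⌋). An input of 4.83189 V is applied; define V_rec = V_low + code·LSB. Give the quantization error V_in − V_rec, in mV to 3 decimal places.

0.689 mV

Step size: 17.2 V ÷ 2^13 = 2.100 mV.
(4.83189 − (−8.6))/0.00209961 = 6397.3281; ⌊·⌋ gives code 6397.
V_rec = (−8.6) + 6397·0.00209961 = 4.8312012 V.
V_in − V_rec = 0.000688828 V = 0.689 mV.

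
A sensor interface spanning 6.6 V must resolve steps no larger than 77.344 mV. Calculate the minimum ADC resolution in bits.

7 bits

Number of steps required ≥ 6.6 V / 77.344 mV = 85.33.
Need 2^N ≥ 85.33; 2^6 = 64, 2^7 = 128.
Minimum N = 7.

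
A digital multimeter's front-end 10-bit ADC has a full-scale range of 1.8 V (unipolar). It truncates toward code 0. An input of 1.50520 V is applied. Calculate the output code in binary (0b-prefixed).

code 0b1101011000 (decimal 856)

With 1024 levels over 1.8 V, one step is 1.758 mV.
(V_in − V_low)/LSB = (1.50520 − 0) / 0.00175781 = 856.292.
Floor → code 856.
In binary (0b-prefixed): 0b1101011000.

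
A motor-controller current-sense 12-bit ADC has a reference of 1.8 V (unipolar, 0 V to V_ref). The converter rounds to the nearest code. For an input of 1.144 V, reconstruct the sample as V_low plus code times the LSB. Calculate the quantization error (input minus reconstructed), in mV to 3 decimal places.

LSB = 1.8/2^12 = 439.45 µV.
Scaled input = 2603.2356 LSBs, so code = 2603.
Reconstructed: 1.1438965 V.
Error = 1.144 − 1.1438965 = 0.000103516 V = 0.104 mV.

0.104 mV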